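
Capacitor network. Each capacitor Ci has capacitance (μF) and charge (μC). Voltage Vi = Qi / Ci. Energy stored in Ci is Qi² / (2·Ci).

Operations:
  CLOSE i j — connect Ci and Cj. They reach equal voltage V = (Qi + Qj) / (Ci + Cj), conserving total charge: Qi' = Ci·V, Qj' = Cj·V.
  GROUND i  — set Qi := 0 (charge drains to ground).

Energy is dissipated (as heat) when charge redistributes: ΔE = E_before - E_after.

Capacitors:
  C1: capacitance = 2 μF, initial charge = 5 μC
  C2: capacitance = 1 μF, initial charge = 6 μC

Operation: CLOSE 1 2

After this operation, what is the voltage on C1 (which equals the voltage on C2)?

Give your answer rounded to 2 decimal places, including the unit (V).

Answer: 3.67 V

Derivation:
Initial: C1(2μF, Q=5μC, V=2.50V), C2(1μF, Q=6μC, V=6.00V)
Op 1: CLOSE 1-2: Q_total=11.00, C_total=3.00, V=3.67; Q1=7.33, Q2=3.67; dissipated=4.083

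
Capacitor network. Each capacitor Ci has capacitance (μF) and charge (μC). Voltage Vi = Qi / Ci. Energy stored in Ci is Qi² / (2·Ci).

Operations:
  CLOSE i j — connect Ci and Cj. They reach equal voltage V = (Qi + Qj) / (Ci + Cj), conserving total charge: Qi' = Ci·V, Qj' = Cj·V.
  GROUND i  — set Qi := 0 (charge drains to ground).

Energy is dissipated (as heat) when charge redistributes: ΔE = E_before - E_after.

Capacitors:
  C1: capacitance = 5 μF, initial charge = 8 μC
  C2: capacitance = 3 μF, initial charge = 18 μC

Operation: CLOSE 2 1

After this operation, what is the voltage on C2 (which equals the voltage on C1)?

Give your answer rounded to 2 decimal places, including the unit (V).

Answer: 3.25 V

Derivation:
Initial: C1(5μF, Q=8μC, V=1.60V), C2(3μF, Q=18μC, V=6.00V)
Op 1: CLOSE 2-1: Q_total=26.00, C_total=8.00, V=3.25; Q2=9.75, Q1=16.25; dissipated=18.150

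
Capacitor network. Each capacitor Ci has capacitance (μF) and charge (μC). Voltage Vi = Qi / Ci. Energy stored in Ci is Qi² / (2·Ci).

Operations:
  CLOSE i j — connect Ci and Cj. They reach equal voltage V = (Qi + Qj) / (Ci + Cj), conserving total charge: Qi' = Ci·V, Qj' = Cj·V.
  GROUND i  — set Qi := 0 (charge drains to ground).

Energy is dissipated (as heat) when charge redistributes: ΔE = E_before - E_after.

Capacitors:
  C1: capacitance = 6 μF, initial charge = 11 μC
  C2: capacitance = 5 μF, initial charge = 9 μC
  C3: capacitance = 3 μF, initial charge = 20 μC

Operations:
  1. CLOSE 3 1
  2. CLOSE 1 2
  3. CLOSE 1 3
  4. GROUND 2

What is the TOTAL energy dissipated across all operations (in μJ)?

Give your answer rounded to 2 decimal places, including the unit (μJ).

Initial: C1(6μF, Q=11μC, V=1.83V), C2(5μF, Q=9μC, V=1.80V), C3(3μF, Q=20μC, V=6.67V)
Op 1: CLOSE 3-1: Q_total=31.00, C_total=9.00, V=3.44; Q3=10.33, Q1=20.67; dissipated=23.361
Op 2: CLOSE 1-2: Q_total=29.67, C_total=11.00, V=2.70; Q1=16.18, Q2=13.48; dissipated=3.688
Op 3: CLOSE 1-3: Q_total=26.52, C_total=9.00, V=2.95; Q1=17.68, Q3=8.84; dissipated=0.559
Op 4: GROUND 2: Q2=0; energy lost=18.184
Total dissipated: 45.791 μJ

Answer: 45.79 μJ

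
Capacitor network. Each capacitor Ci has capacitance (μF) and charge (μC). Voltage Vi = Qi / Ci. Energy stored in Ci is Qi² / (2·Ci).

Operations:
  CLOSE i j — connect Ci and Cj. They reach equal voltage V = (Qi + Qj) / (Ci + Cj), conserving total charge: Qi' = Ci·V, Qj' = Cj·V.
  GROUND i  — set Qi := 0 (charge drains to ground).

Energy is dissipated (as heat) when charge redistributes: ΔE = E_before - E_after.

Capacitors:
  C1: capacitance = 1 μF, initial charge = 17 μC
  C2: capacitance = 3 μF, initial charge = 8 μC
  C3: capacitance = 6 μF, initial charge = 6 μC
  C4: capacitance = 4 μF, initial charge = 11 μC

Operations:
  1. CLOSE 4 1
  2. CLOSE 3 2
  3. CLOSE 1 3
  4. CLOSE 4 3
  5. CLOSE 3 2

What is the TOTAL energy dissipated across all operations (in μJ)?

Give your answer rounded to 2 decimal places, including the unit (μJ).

Answer: 109.29 μJ

Derivation:
Initial: C1(1μF, Q=17μC, V=17.00V), C2(3μF, Q=8μC, V=2.67V), C3(6μF, Q=6μC, V=1.00V), C4(4μF, Q=11μC, V=2.75V)
Op 1: CLOSE 4-1: Q_total=28.00, C_total=5.00, V=5.60; Q4=22.40, Q1=5.60; dissipated=81.225
Op 2: CLOSE 3-2: Q_total=14.00, C_total=9.00, V=1.56; Q3=9.33, Q2=4.67; dissipated=2.778
Op 3: CLOSE 1-3: Q_total=14.93, C_total=7.00, V=2.13; Q1=2.13, Q3=12.80; dissipated=7.010
Op 4: CLOSE 4-3: Q_total=35.20, C_total=10.00, V=3.52; Q4=14.08, Q3=21.12; dissipated=14.421
Op 5: CLOSE 3-2: Q_total=25.79, C_total=9.00, V=2.87; Q3=17.19, Q2=8.60; dissipated=3.859
Total dissipated: 109.294 μJ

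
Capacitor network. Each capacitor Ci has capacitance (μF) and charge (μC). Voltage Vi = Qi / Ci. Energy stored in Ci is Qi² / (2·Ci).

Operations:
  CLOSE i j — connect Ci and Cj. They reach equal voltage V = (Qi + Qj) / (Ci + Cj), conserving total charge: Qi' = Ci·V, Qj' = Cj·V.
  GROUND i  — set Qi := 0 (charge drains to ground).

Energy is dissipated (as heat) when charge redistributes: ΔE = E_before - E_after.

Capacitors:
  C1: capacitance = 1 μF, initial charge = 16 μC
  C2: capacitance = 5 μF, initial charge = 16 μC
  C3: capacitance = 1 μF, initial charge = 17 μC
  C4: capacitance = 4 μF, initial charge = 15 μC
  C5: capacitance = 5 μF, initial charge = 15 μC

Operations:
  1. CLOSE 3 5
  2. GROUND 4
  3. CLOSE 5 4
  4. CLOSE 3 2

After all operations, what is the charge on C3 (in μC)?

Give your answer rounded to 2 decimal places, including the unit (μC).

Initial: C1(1μF, Q=16μC, V=16.00V), C2(5μF, Q=16μC, V=3.20V), C3(1μF, Q=17μC, V=17.00V), C4(4μF, Q=15μC, V=3.75V), C5(5μF, Q=15μC, V=3.00V)
Op 1: CLOSE 3-5: Q_total=32.00, C_total=6.00, V=5.33; Q3=5.33, Q5=26.67; dissipated=81.667
Op 2: GROUND 4: Q4=0; energy lost=28.125
Op 3: CLOSE 5-4: Q_total=26.67, C_total=9.00, V=2.96; Q5=14.81, Q4=11.85; dissipated=31.605
Op 4: CLOSE 3-2: Q_total=21.33, C_total=6.00, V=3.56; Q3=3.56, Q2=17.78; dissipated=1.896
Final charges: Q1=16.00, Q2=17.78, Q3=3.56, Q4=11.85, Q5=14.81

Answer: 3.56 μC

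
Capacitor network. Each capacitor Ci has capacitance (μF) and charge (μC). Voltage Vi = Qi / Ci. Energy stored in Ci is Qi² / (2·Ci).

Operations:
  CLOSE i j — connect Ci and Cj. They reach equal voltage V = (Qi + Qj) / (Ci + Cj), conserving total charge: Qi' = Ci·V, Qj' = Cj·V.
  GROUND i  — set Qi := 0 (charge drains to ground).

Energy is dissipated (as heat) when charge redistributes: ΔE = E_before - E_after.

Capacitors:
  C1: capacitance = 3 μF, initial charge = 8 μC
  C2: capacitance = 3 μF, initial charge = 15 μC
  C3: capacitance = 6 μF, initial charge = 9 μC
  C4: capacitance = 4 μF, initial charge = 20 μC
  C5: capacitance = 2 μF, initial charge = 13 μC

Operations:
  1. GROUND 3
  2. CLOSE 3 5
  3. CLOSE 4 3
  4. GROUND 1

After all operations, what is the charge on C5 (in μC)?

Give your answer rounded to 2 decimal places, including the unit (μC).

Answer: 3.25 μC

Derivation:
Initial: C1(3μF, Q=8μC, V=2.67V), C2(3μF, Q=15μC, V=5.00V), C3(6μF, Q=9μC, V=1.50V), C4(4μF, Q=20μC, V=5.00V), C5(2μF, Q=13μC, V=6.50V)
Op 1: GROUND 3: Q3=0; energy lost=6.750
Op 2: CLOSE 3-5: Q_total=13.00, C_total=8.00, V=1.62; Q3=9.75, Q5=3.25; dissipated=31.688
Op 3: CLOSE 4-3: Q_total=29.75, C_total=10.00, V=2.98; Q4=11.90, Q3=17.85; dissipated=13.669
Op 4: GROUND 1: Q1=0; energy lost=10.667
Final charges: Q1=0.00, Q2=15.00, Q3=17.85, Q4=11.90, Q5=3.25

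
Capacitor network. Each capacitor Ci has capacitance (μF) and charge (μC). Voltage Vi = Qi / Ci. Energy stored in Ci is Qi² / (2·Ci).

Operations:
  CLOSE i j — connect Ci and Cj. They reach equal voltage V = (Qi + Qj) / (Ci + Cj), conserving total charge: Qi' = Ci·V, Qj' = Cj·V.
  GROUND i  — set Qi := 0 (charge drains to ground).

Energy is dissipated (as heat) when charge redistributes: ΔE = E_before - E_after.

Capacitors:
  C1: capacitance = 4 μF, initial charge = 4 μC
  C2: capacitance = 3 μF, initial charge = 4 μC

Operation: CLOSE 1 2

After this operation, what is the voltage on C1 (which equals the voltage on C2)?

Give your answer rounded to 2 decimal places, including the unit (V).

Initial: C1(4μF, Q=4μC, V=1.00V), C2(3μF, Q=4μC, V=1.33V)
Op 1: CLOSE 1-2: Q_total=8.00, C_total=7.00, V=1.14; Q1=4.57, Q2=3.43; dissipated=0.095

Answer: 1.14 V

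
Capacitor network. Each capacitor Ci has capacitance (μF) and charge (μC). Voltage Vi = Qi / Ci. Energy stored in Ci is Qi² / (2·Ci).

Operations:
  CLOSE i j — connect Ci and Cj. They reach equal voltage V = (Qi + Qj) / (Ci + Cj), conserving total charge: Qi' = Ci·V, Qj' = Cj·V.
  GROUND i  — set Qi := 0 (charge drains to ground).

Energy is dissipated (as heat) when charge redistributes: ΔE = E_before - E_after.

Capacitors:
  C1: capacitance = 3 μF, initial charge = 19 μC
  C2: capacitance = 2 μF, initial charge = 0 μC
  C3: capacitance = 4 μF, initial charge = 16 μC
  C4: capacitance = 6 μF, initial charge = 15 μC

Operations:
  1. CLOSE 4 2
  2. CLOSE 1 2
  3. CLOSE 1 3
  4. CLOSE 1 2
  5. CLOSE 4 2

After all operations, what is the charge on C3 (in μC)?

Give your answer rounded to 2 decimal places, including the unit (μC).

Initial: C1(3μF, Q=19μC, V=6.33V), C2(2μF, Q=0μC, V=0.00V), C3(4μF, Q=16μC, V=4.00V), C4(6μF, Q=15μC, V=2.50V)
Op 1: CLOSE 4-2: Q_total=15.00, C_total=8.00, V=1.88; Q4=11.25, Q2=3.75; dissipated=4.688
Op 2: CLOSE 1-2: Q_total=22.75, C_total=5.00, V=4.55; Q1=13.65, Q2=9.10; dissipated=11.926
Op 3: CLOSE 1-3: Q_total=29.65, C_total=7.00, V=4.24; Q1=12.71, Q3=16.94; dissipated=0.259
Op 4: CLOSE 1-2: Q_total=21.81, C_total=5.00, V=4.36; Q1=13.08, Q2=8.72; dissipated=0.059
Op 5: CLOSE 4-2: Q_total=19.97, C_total=8.00, V=2.50; Q4=14.98, Q2=4.99; dissipated=4.637
Final charges: Q1=13.08, Q2=4.99, Q3=16.94, Q4=14.98

Answer: 16.94 μC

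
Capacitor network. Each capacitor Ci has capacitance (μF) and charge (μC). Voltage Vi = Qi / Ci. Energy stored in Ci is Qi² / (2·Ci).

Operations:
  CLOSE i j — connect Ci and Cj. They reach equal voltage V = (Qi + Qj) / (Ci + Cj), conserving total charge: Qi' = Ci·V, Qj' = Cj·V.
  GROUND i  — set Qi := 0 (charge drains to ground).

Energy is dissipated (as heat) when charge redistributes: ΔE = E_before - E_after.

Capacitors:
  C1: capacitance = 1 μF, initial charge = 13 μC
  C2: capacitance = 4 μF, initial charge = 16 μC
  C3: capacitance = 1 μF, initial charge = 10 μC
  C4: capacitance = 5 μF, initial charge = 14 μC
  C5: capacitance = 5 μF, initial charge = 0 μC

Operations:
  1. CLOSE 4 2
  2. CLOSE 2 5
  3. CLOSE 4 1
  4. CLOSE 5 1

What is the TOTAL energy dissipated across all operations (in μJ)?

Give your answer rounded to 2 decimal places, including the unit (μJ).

Answer: 57.88 μJ

Derivation:
Initial: C1(1μF, Q=13μC, V=13.00V), C2(4μF, Q=16μC, V=4.00V), C3(1μF, Q=10μC, V=10.00V), C4(5μF, Q=14μC, V=2.80V), C5(5μF, Q=0μC, V=0.00V)
Op 1: CLOSE 4-2: Q_total=30.00, C_total=9.00, V=3.33; Q4=16.67, Q2=13.33; dissipated=1.600
Op 2: CLOSE 2-5: Q_total=13.33, C_total=9.00, V=1.48; Q2=5.93, Q5=7.41; dissipated=12.346
Op 3: CLOSE 4-1: Q_total=29.67, C_total=6.00, V=4.94; Q4=24.72, Q1=4.94; dissipated=38.935
Op 4: CLOSE 5-1: Q_total=12.35, C_total=6.00, V=2.06; Q5=10.29, Q1=2.06; dissipated=4.997
Total dissipated: 57.878 μJ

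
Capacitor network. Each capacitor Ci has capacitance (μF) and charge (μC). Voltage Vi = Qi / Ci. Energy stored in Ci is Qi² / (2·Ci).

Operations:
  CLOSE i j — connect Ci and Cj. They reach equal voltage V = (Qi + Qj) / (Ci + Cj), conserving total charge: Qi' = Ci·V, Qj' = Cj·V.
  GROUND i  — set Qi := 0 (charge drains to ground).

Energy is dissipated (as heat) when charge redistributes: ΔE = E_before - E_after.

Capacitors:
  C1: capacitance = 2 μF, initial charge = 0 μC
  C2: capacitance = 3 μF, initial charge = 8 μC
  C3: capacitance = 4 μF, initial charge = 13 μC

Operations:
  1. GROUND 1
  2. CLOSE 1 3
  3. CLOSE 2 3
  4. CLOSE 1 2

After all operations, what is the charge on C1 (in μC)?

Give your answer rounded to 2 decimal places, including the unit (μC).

Initial: C1(2μF, Q=0μC, V=0.00V), C2(3μF, Q=8μC, V=2.67V), C3(4μF, Q=13μC, V=3.25V)
Op 1: GROUND 1: Q1=0; energy lost=0.000
Op 2: CLOSE 1-3: Q_total=13.00, C_total=6.00, V=2.17; Q1=4.33, Q3=8.67; dissipated=7.042
Op 3: CLOSE 2-3: Q_total=16.67, C_total=7.00, V=2.38; Q2=7.14, Q3=9.52; dissipated=0.214
Op 4: CLOSE 1-2: Q_total=11.48, C_total=5.00, V=2.30; Q1=4.59, Q2=6.89; dissipated=0.028
Final charges: Q1=4.59, Q2=6.89, Q3=9.52

Answer: 4.59 μC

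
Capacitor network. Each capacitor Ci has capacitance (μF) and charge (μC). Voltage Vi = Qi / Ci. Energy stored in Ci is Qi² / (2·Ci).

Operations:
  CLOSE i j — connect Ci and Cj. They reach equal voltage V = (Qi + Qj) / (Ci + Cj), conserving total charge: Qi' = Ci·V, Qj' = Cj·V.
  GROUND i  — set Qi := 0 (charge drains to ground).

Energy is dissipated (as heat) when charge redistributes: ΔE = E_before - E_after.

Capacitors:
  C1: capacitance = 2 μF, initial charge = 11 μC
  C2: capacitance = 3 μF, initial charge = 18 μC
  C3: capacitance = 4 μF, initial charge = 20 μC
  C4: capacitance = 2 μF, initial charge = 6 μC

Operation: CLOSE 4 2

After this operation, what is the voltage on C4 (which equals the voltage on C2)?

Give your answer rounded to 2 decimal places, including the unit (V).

Answer: 4.80 V

Derivation:
Initial: C1(2μF, Q=11μC, V=5.50V), C2(3μF, Q=18μC, V=6.00V), C3(4μF, Q=20μC, V=5.00V), C4(2μF, Q=6μC, V=3.00V)
Op 1: CLOSE 4-2: Q_total=24.00, C_total=5.00, V=4.80; Q4=9.60, Q2=14.40; dissipated=5.400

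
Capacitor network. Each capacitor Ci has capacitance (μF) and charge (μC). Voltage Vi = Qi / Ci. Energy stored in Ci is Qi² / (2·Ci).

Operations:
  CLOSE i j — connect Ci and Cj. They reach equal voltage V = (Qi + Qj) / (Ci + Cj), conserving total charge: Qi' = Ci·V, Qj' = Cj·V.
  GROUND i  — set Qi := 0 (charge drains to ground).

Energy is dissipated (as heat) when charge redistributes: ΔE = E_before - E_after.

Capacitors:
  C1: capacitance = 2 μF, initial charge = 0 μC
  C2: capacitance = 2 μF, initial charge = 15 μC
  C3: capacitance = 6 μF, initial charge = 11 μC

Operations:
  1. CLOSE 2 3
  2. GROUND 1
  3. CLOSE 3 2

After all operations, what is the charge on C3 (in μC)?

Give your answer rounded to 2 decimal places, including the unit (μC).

Answer: 19.50 μC

Derivation:
Initial: C1(2μF, Q=0μC, V=0.00V), C2(2μF, Q=15μC, V=7.50V), C3(6μF, Q=11μC, V=1.83V)
Op 1: CLOSE 2-3: Q_total=26.00, C_total=8.00, V=3.25; Q2=6.50, Q3=19.50; dissipated=24.083
Op 2: GROUND 1: Q1=0; energy lost=0.000
Op 3: CLOSE 3-2: Q_total=26.00, C_total=8.00, V=3.25; Q3=19.50, Q2=6.50; dissipated=0.000
Final charges: Q1=0.00, Q2=6.50, Q3=19.50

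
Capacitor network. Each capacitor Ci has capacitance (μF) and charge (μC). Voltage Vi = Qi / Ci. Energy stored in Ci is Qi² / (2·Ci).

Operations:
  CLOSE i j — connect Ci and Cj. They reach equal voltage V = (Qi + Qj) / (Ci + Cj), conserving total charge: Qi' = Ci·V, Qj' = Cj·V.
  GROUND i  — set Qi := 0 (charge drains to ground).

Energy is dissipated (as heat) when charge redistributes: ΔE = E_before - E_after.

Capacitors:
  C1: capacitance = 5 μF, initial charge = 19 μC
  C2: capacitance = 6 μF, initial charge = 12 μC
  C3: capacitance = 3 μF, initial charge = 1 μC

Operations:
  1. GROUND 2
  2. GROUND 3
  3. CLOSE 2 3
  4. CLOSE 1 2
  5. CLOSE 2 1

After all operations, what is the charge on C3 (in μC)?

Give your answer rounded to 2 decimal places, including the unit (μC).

Initial: C1(5μF, Q=19μC, V=3.80V), C2(6μF, Q=12μC, V=2.00V), C3(3μF, Q=1μC, V=0.33V)
Op 1: GROUND 2: Q2=0; energy lost=12.000
Op 2: GROUND 3: Q3=0; energy lost=0.167
Op 3: CLOSE 2-3: Q_total=0.00, C_total=9.00, V=0.00; Q2=0.00, Q3=0.00; dissipated=0.000
Op 4: CLOSE 1-2: Q_total=19.00, C_total=11.00, V=1.73; Q1=8.64, Q2=10.36; dissipated=19.691
Op 5: CLOSE 2-1: Q_total=19.00, C_total=11.00, V=1.73; Q2=10.36, Q1=8.64; dissipated=0.000
Final charges: Q1=8.64, Q2=10.36, Q3=0.00

Answer: 0.00 μC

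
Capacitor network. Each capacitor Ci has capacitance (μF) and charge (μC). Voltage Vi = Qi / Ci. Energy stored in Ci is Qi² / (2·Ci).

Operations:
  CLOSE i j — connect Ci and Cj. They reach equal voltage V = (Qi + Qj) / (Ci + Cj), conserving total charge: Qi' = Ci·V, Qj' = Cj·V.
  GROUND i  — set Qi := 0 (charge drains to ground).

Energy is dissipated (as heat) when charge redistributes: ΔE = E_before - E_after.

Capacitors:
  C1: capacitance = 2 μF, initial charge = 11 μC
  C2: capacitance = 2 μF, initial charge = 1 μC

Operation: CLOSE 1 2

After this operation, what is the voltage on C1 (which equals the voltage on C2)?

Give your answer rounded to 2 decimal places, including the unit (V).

Initial: C1(2μF, Q=11μC, V=5.50V), C2(2μF, Q=1μC, V=0.50V)
Op 1: CLOSE 1-2: Q_total=12.00, C_total=4.00, V=3.00; Q1=6.00, Q2=6.00; dissipated=12.500

Answer: 3.00 V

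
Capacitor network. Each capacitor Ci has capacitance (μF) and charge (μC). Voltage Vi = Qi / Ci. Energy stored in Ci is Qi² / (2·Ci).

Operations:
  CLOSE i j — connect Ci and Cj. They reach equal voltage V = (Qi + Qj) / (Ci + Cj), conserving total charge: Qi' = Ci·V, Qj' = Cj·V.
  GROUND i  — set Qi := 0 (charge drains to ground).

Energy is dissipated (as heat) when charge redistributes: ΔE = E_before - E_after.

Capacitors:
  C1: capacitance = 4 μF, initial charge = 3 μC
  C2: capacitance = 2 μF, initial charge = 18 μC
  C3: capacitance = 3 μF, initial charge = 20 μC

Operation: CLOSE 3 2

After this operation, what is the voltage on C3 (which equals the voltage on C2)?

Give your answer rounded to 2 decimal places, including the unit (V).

Initial: C1(4μF, Q=3μC, V=0.75V), C2(2μF, Q=18μC, V=9.00V), C3(3μF, Q=20μC, V=6.67V)
Op 1: CLOSE 3-2: Q_total=38.00, C_total=5.00, V=7.60; Q3=22.80, Q2=15.20; dissipated=3.267

Answer: 7.60 V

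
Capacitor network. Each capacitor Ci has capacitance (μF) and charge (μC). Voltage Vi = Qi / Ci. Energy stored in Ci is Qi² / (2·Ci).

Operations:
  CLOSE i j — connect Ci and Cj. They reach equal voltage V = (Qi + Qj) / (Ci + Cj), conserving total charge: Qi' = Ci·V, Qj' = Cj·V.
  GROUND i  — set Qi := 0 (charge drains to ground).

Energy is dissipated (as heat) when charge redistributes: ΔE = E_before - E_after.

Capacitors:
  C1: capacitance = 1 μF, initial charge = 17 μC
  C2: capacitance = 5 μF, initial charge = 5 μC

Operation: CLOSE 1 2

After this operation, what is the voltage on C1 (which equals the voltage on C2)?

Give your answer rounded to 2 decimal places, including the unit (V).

Initial: C1(1μF, Q=17μC, V=17.00V), C2(5μF, Q=5μC, V=1.00V)
Op 1: CLOSE 1-2: Q_total=22.00, C_total=6.00, V=3.67; Q1=3.67, Q2=18.33; dissipated=106.667

Answer: 3.67 V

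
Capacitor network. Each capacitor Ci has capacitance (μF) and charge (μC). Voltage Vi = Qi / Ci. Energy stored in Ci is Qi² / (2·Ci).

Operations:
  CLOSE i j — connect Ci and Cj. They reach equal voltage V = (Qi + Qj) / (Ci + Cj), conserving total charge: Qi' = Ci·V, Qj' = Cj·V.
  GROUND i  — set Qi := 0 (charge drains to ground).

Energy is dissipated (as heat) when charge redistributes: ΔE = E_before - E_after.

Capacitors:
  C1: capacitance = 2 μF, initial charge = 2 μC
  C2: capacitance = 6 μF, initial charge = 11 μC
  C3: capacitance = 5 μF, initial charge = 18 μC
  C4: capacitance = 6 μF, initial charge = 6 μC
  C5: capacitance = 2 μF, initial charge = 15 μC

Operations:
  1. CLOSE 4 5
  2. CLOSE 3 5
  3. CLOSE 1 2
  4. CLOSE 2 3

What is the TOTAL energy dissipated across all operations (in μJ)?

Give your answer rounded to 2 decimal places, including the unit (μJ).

Answer: 36.81 μJ

Derivation:
Initial: C1(2μF, Q=2μC, V=1.00V), C2(6μF, Q=11μC, V=1.83V), C3(5μF, Q=18μC, V=3.60V), C4(6μF, Q=6μC, V=1.00V), C5(2μF, Q=15μC, V=7.50V)
Op 1: CLOSE 4-5: Q_total=21.00, C_total=8.00, V=2.62; Q4=15.75, Q5=5.25; dissipated=31.688
Op 2: CLOSE 3-5: Q_total=23.25, C_total=7.00, V=3.32; Q3=16.61, Q5=6.64; dissipated=0.679
Op 3: CLOSE 1-2: Q_total=13.00, C_total=8.00, V=1.62; Q1=3.25, Q2=9.75; dissipated=0.521
Op 4: CLOSE 2-3: Q_total=26.36, C_total=11.00, V=2.40; Q2=14.38, Q3=11.98; dissipated=3.924
Total dissipated: 36.812 μJ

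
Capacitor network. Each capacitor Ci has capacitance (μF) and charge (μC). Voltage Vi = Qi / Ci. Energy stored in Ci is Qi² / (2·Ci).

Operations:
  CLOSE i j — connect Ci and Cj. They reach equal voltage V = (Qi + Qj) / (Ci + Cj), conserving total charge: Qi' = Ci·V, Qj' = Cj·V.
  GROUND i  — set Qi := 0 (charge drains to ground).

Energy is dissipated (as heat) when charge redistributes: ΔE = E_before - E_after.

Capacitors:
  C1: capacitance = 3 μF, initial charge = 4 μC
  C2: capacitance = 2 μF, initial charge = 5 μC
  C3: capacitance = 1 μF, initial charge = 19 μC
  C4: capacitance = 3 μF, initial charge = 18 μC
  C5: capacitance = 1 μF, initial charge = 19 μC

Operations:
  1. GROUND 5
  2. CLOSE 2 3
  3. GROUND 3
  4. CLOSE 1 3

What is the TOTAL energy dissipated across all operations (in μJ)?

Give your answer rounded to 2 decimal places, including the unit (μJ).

Answer: 303.92 μJ

Derivation:
Initial: C1(3μF, Q=4μC, V=1.33V), C2(2μF, Q=5μC, V=2.50V), C3(1μF, Q=19μC, V=19.00V), C4(3μF, Q=18μC, V=6.00V), C5(1μF, Q=19μC, V=19.00V)
Op 1: GROUND 5: Q5=0; energy lost=180.500
Op 2: CLOSE 2-3: Q_total=24.00, C_total=3.00, V=8.00; Q2=16.00, Q3=8.00; dissipated=90.750
Op 3: GROUND 3: Q3=0; energy lost=32.000
Op 4: CLOSE 1-3: Q_total=4.00, C_total=4.00, V=1.00; Q1=3.00, Q3=1.00; dissipated=0.667
Total dissipated: 303.917 μJ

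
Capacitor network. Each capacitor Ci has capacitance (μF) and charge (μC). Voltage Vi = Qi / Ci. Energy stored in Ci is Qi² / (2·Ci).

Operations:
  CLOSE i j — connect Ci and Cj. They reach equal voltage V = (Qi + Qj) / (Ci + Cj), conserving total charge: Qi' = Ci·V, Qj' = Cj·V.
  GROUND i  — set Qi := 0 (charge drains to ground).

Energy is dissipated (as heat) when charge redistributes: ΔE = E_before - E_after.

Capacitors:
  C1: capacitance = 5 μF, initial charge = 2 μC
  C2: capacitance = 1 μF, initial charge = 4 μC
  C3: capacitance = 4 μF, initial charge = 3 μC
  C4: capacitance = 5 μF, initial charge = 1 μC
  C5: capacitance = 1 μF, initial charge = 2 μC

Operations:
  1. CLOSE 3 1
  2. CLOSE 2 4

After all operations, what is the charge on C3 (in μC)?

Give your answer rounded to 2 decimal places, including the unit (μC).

Answer: 2.22 μC

Derivation:
Initial: C1(5μF, Q=2μC, V=0.40V), C2(1μF, Q=4μC, V=4.00V), C3(4μF, Q=3μC, V=0.75V), C4(5μF, Q=1μC, V=0.20V), C5(1μF, Q=2μC, V=2.00V)
Op 1: CLOSE 3-1: Q_total=5.00, C_total=9.00, V=0.56; Q3=2.22, Q1=2.78; dissipated=0.136
Op 2: CLOSE 2-4: Q_total=5.00, C_total=6.00, V=0.83; Q2=0.83, Q4=4.17; dissipated=6.017
Final charges: Q1=2.78, Q2=0.83, Q3=2.22, Q4=4.17, Q5=2.00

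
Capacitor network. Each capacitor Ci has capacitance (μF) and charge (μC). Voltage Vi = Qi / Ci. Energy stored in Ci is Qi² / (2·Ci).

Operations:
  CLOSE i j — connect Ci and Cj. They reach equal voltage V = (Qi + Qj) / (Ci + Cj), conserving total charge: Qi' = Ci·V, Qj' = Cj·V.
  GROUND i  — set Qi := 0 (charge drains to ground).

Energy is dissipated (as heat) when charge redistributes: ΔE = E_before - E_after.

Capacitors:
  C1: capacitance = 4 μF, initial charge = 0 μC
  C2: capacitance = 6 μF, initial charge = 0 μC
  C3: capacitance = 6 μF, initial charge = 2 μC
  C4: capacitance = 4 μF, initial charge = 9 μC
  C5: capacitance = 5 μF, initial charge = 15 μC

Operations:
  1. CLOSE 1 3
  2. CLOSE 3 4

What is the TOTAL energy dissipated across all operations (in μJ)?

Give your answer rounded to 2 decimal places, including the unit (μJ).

Initial: C1(4μF, Q=0μC, V=0.00V), C2(6μF, Q=0μC, V=0.00V), C3(6μF, Q=2μC, V=0.33V), C4(4μF, Q=9μC, V=2.25V), C5(5μF, Q=15μC, V=3.00V)
Op 1: CLOSE 1-3: Q_total=2.00, C_total=10.00, V=0.20; Q1=0.80, Q3=1.20; dissipated=0.133
Op 2: CLOSE 3-4: Q_total=10.20, C_total=10.00, V=1.02; Q3=6.12, Q4=4.08; dissipated=5.043
Total dissipated: 5.176 μJ

Answer: 5.18 μJ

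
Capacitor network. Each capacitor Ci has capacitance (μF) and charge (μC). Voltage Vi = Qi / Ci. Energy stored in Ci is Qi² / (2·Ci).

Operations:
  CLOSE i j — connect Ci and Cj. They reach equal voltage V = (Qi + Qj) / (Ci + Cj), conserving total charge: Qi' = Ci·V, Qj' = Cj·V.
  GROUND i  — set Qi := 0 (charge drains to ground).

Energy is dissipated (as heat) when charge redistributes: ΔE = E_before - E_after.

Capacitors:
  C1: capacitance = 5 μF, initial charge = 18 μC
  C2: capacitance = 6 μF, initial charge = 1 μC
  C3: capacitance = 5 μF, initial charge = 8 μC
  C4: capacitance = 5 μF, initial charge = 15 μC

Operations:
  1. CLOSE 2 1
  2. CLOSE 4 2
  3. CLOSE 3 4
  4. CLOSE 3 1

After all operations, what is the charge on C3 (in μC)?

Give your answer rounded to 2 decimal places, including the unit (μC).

Answer: 9.20 μC

Derivation:
Initial: C1(5μF, Q=18μC, V=3.60V), C2(6μF, Q=1μC, V=0.17V), C3(5μF, Q=8μC, V=1.60V), C4(5μF, Q=15μC, V=3.00V)
Op 1: CLOSE 2-1: Q_total=19.00, C_total=11.00, V=1.73; Q2=10.36, Q1=8.64; dissipated=16.074
Op 2: CLOSE 4-2: Q_total=25.36, C_total=11.00, V=2.31; Q4=11.53, Q2=13.83; dissipated=2.209
Op 3: CLOSE 3-4: Q_total=19.53, C_total=10.00, V=1.95; Q3=9.76, Q4=9.76; dissipated=0.623
Op 4: CLOSE 3-1: Q_total=18.40, C_total=10.00, V=1.84; Q3=9.20, Q1=9.20; dissipated=0.064
Final charges: Q1=9.20, Q2=13.83, Q3=9.20, Q4=9.76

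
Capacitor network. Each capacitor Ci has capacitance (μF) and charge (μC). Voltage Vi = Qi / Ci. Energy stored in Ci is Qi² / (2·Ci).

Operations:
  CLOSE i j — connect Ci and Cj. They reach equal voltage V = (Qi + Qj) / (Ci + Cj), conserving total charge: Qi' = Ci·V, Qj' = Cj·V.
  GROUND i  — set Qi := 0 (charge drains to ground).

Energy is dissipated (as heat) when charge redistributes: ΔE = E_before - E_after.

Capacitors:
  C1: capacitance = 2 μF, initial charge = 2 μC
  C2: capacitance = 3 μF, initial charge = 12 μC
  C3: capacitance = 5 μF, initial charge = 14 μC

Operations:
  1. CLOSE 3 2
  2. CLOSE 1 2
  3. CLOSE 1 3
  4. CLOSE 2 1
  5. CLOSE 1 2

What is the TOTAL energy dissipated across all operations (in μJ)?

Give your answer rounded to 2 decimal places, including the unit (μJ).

Answer: 5.21 μJ

Derivation:
Initial: C1(2μF, Q=2μC, V=1.00V), C2(3μF, Q=12μC, V=4.00V), C3(5μF, Q=14μC, V=2.80V)
Op 1: CLOSE 3-2: Q_total=26.00, C_total=8.00, V=3.25; Q3=16.25, Q2=9.75; dissipated=1.350
Op 2: CLOSE 1-2: Q_total=11.75, C_total=5.00, V=2.35; Q1=4.70, Q2=7.05; dissipated=3.038
Op 3: CLOSE 1-3: Q_total=20.95, C_total=7.00, V=2.99; Q1=5.99, Q3=14.96; dissipated=0.579
Op 4: CLOSE 2-1: Q_total=13.04, C_total=5.00, V=2.61; Q2=7.82, Q1=5.21; dissipated=0.248
Op 5: CLOSE 1-2: Q_total=13.04, C_total=5.00, V=2.61; Q1=5.21, Q2=7.82; dissipated=0.000
Total dissipated: 5.214 μJ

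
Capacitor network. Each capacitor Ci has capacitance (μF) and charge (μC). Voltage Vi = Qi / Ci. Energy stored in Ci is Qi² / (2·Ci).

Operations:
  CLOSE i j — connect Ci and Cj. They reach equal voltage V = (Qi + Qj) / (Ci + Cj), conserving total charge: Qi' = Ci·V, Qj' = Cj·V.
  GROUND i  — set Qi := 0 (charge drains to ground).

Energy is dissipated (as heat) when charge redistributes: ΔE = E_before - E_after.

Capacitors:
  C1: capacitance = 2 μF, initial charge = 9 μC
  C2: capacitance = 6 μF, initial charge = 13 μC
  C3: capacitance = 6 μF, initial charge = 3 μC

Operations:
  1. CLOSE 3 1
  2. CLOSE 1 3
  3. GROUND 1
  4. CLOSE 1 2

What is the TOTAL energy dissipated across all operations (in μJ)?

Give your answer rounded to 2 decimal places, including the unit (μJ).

Initial: C1(2μF, Q=9μC, V=4.50V), C2(6μF, Q=13μC, V=2.17V), C3(6μF, Q=3μC, V=0.50V)
Op 1: CLOSE 3-1: Q_total=12.00, C_total=8.00, V=1.50; Q3=9.00, Q1=3.00; dissipated=12.000
Op 2: CLOSE 1-3: Q_total=12.00, C_total=8.00, V=1.50; Q1=3.00, Q3=9.00; dissipated=0.000
Op 3: GROUND 1: Q1=0; energy lost=2.250
Op 4: CLOSE 1-2: Q_total=13.00, C_total=8.00, V=1.62; Q1=3.25, Q2=9.75; dissipated=3.521
Total dissipated: 17.771 μJ

Answer: 17.77 μJ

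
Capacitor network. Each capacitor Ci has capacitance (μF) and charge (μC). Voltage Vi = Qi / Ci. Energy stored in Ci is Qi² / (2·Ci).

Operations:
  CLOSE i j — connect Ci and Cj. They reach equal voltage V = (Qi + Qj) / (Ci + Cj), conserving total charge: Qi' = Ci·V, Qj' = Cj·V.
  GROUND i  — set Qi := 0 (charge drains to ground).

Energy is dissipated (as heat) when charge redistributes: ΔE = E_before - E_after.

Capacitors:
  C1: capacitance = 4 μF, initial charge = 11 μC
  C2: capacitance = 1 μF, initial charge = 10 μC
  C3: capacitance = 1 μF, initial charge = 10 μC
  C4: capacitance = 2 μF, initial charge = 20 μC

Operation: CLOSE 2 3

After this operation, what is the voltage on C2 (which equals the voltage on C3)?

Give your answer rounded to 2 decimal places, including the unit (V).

Answer: 10.00 V

Derivation:
Initial: C1(4μF, Q=11μC, V=2.75V), C2(1μF, Q=10μC, V=10.00V), C3(1μF, Q=10μC, V=10.00V), C4(2μF, Q=20μC, V=10.00V)
Op 1: CLOSE 2-3: Q_total=20.00, C_total=2.00, V=10.00; Q2=10.00, Q3=10.00; dissipated=0.000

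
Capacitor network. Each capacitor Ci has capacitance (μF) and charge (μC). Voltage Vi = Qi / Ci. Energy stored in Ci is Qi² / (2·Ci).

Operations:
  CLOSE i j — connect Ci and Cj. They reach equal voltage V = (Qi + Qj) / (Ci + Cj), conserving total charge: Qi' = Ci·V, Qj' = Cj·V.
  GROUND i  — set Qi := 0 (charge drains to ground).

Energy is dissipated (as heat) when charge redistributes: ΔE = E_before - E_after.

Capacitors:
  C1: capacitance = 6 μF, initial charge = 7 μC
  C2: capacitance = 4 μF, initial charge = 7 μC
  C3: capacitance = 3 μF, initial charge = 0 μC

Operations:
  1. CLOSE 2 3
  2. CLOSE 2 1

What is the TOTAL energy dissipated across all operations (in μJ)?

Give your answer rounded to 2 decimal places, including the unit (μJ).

Answer: 2.66 μJ

Derivation:
Initial: C1(6μF, Q=7μC, V=1.17V), C2(4μF, Q=7μC, V=1.75V), C3(3μF, Q=0μC, V=0.00V)
Op 1: CLOSE 2-3: Q_total=7.00, C_total=7.00, V=1.00; Q2=4.00, Q3=3.00; dissipated=2.625
Op 2: CLOSE 2-1: Q_total=11.00, C_total=10.00, V=1.10; Q2=4.40, Q1=6.60; dissipated=0.033
Total dissipated: 2.658 μJ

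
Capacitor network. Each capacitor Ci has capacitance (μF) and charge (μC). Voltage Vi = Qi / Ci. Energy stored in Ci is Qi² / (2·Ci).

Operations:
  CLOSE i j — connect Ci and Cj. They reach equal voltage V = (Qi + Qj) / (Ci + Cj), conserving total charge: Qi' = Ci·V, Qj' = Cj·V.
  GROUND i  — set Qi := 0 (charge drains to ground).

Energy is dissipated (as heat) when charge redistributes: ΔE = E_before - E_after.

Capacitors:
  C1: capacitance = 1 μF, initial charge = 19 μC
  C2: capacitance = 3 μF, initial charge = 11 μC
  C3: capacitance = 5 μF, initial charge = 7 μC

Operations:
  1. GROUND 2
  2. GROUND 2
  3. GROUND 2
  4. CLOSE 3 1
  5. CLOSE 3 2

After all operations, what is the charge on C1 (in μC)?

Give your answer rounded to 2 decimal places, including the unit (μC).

Answer: 4.33 μC

Derivation:
Initial: C1(1μF, Q=19μC, V=19.00V), C2(3μF, Q=11μC, V=3.67V), C3(5μF, Q=7μC, V=1.40V)
Op 1: GROUND 2: Q2=0; energy lost=20.167
Op 2: GROUND 2: Q2=0; energy lost=0.000
Op 3: GROUND 2: Q2=0; energy lost=0.000
Op 4: CLOSE 3-1: Q_total=26.00, C_total=6.00, V=4.33; Q3=21.67, Q1=4.33; dissipated=129.067
Op 5: CLOSE 3-2: Q_total=21.67, C_total=8.00, V=2.71; Q3=13.54, Q2=8.12; dissipated=17.604
Final charges: Q1=4.33, Q2=8.12, Q3=13.54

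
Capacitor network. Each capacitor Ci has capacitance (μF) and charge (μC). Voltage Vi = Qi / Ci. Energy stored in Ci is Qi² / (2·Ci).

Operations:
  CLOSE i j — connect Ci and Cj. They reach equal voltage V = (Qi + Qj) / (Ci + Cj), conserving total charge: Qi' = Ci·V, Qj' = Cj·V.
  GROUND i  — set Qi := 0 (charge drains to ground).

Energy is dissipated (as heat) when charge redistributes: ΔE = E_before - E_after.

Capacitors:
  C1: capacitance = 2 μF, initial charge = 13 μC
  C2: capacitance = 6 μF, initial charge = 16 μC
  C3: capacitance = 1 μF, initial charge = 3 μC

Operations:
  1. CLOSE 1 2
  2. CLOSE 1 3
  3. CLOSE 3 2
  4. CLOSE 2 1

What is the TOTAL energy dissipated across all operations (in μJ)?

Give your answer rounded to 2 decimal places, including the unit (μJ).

Answer: 11.19 μJ

Derivation:
Initial: C1(2μF, Q=13μC, V=6.50V), C2(6μF, Q=16μC, V=2.67V), C3(1μF, Q=3μC, V=3.00V)
Op 1: CLOSE 1-2: Q_total=29.00, C_total=8.00, V=3.62; Q1=7.25, Q2=21.75; dissipated=11.021
Op 2: CLOSE 1-3: Q_total=10.25, C_total=3.00, V=3.42; Q1=6.83, Q3=3.42; dissipated=0.130
Op 3: CLOSE 3-2: Q_total=25.17, C_total=7.00, V=3.60; Q3=3.60, Q2=21.57; dissipated=0.019
Op 4: CLOSE 2-1: Q_total=28.40, C_total=8.00, V=3.55; Q2=21.30, Q1=7.10; dissipated=0.024
Total dissipated: 11.194 μJ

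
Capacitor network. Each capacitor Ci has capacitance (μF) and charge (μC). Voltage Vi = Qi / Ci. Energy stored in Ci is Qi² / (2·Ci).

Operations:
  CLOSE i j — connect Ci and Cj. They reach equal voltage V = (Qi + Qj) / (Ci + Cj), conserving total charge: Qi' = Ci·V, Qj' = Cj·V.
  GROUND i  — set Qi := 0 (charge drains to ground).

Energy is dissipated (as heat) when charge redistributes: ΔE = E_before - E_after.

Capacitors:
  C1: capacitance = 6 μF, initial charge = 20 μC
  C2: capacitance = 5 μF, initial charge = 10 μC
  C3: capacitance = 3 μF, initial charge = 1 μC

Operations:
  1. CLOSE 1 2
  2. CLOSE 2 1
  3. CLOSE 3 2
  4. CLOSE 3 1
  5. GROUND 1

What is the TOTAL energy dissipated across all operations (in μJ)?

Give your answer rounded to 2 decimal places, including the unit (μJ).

Initial: C1(6μF, Q=20μC, V=3.33V), C2(5μF, Q=10μC, V=2.00V), C3(3μF, Q=1μC, V=0.33V)
Op 1: CLOSE 1-2: Q_total=30.00, C_total=11.00, V=2.73; Q1=16.36, Q2=13.64; dissipated=2.424
Op 2: CLOSE 2-1: Q_total=30.00, C_total=11.00, V=2.73; Q2=13.64, Q1=16.36; dissipated=0.000
Op 3: CLOSE 3-2: Q_total=14.64, C_total=8.00, V=1.83; Q3=5.49, Q2=9.15; dissipated=5.373
Op 4: CLOSE 3-1: Q_total=21.85, C_total=9.00, V=2.43; Q3=7.28, Q1=14.57; dissipated=0.806
Op 5: GROUND 1: Q1=0; energy lost=17.686
Total dissipated: 26.289 μJ

Answer: 26.29 μJ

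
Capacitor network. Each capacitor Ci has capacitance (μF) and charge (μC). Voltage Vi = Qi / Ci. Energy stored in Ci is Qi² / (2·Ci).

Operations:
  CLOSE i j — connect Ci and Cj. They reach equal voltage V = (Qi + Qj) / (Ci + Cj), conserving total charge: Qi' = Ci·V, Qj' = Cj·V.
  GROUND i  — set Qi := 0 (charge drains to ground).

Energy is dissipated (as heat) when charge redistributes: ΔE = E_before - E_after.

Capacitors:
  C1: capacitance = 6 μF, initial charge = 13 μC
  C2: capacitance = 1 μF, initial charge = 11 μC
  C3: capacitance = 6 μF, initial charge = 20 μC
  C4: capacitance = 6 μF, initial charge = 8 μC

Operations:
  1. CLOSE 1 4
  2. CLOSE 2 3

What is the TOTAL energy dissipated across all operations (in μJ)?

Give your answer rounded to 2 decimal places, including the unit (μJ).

Answer: 26.23 μJ

Derivation:
Initial: C1(6μF, Q=13μC, V=2.17V), C2(1μF, Q=11μC, V=11.00V), C3(6μF, Q=20μC, V=3.33V), C4(6μF, Q=8μC, V=1.33V)
Op 1: CLOSE 1-4: Q_total=21.00, C_total=12.00, V=1.75; Q1=10.50, Q4=10.50; dissipated=1.042
Op 2: CLOSE 2-3: Q_total=31.00, C_total=7.00, V=4.43; Q2=4.43, Q3=26.57; dissipated=25.190
Total dissipated: 26.232 μJ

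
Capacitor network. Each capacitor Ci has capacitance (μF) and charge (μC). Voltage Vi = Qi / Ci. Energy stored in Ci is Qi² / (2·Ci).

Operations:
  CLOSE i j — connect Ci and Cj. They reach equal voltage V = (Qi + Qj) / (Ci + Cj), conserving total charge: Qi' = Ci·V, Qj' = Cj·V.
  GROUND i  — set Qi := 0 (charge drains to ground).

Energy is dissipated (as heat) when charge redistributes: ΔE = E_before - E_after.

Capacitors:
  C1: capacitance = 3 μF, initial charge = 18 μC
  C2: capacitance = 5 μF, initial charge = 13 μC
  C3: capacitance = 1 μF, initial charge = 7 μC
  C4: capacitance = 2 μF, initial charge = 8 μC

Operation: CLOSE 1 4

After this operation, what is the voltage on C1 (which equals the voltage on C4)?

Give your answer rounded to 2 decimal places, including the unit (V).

Initial: C1(3μF, Q=18μC, V=6.00V), C2(5μF, Q=13μC, V=2.60V), C3(1μF, Q=7μC, V=7.00V), C4(2μF, Q=8μC, V=4.00V)
Op 1: CLOSE 1-4: Q_total=26.00, C_total=5.00, V=5.20; Q1=15.60, Q4=10.40; dissipated=2.400

Answer: 5.20 V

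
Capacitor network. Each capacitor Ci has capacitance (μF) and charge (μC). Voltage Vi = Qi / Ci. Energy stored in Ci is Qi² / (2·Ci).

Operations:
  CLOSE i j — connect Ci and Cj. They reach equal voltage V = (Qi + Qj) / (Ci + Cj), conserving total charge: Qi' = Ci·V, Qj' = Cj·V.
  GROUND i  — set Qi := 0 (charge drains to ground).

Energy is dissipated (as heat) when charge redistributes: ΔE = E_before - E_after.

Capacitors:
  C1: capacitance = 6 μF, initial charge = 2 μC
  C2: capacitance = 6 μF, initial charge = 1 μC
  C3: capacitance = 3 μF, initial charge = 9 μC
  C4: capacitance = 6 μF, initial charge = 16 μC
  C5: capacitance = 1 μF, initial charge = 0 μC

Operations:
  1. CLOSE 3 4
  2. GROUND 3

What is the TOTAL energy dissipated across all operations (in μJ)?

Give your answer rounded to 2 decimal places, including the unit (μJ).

Initial: C1(6μF, Q=2μC, V=0.33V), C2(6μF, Q=1μC, V=0.17V), C3(3μF, Q=9μC, V=3.00V), C4(6μF, Q=16μC, V=2.67V), C5(1μF, Q=0μC, V=0.00V)
Op 1: CLOSE 3-4: Q_total=25.00, C_total=9.00, V=2.78; Q3=8.33, Q4=16.67; dissipated=0.111
Op 2: GROUND 3: Q3=0; energy lost=11.574
Total dissipated: 11.685 μJ

Answer: 11.69 μJ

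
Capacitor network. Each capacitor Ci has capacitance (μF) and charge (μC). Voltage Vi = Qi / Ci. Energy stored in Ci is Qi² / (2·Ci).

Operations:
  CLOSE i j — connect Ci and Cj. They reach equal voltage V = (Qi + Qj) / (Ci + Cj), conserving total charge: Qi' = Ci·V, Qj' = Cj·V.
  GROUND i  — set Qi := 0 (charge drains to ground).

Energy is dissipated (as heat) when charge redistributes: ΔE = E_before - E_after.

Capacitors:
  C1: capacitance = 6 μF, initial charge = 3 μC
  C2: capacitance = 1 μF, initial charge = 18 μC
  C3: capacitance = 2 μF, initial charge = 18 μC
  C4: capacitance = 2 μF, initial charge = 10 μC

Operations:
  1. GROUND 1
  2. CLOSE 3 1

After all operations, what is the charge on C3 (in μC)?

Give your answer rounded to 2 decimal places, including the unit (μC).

Initial: C1(6μF, Q=3μC, V=0.50V), C2(1μF, Q=18μC, V=18.00V), C3(2μF, Q=18μC, V=9.00V), C4(2μF, Q=10μC, V=5.00V)
Op 1: GROUND 1: Q1=0; energy lost=0.750
Op 2: CLOSE 3-1: Q_total=18.00, C_total=8.00, V=2.25; Q3=4.50, Q1=13.50; dissipated=60.750
Final charges: Q1=13.50, Q2=18.00, Q3=4.50, Q4=10.00

Answer: 4.50 μC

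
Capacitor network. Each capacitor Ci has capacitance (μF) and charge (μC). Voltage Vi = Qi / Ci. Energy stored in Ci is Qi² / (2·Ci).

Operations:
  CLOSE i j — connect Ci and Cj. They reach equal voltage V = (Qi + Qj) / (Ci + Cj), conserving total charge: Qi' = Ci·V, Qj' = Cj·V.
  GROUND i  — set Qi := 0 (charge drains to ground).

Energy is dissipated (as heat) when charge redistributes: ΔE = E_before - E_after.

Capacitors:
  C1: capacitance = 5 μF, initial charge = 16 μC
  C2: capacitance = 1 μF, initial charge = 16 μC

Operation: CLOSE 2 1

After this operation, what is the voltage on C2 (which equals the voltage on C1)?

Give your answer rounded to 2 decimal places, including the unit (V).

Initial: C1(5μF, Q=16μC, V=3.20V), C2(1μF, Q=16μC, V=16.00V)
Op 1: CLOSE 2-1: Q_total=32.00, C_total=6.00, V=5.33; Q2=5.33, Q1=26.67; dissipated=68.267

Answer: 5.33 V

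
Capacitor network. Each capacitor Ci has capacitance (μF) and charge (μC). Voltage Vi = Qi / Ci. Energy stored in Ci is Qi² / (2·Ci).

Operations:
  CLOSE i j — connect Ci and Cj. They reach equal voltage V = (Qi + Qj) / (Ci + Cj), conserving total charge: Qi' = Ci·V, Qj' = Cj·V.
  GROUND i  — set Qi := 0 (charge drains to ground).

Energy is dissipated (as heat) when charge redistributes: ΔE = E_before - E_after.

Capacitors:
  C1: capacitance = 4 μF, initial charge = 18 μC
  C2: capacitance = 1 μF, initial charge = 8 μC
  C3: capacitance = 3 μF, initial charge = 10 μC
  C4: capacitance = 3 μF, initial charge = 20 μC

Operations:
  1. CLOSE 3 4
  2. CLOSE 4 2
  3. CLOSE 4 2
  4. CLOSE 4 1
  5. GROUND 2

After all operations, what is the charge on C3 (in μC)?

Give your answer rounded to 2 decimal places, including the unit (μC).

Initial: C1(4μF, Q=18μC, V=4.50V), C2(1μF, Q=8μC, V=8.00V), C3(3μF, Q=10μC, V=3.33V), C4(3μF, Q=20μC, V=6.67V)
Op 1: CLOSE 3-4: Q_total=30.00, C_total=6.00, V=5.00; Q3=15.00, Q4=15.00; dissipated=8.333
Op 2: CLOSE 4-2: Q_total=23.00, C_total=4.00, V=5.75; Q4=17.25, Q2=5.75; dissipated=3.375
Op 3: CLOSE 4-2: Q_total=23.00, C_total=4.00, V=5.75; Q4=17.25, Q2=5.75; dissipated=0.000
Op 4: CLOSE 4-1: Q_total=35.25, C_total=7.00, V=5.04; Q4=15.11, Q1=20.14; dissipated=1.339
Op 5: GROUND 2: Q2=0; energy lost=16.531
Final charges: Q1=20.14, Q2=0.00, Q3=15.00, Q4=15.11

Answer: 15.00 μC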